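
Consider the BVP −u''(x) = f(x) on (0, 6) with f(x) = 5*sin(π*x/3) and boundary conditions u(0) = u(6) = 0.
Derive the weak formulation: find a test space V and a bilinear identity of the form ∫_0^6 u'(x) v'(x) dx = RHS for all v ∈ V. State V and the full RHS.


V = H^1_0(0, 6) (so v(0) = v(6) = 0); weak form: ∫_0^6 u'v' dx = ∫_0^6 (5*sin(π*x/3)) v dx for all v ∈ V.

Multiply both sides by a test function v and integrate from 0 to 6:
  ∫_0^6 −u''(x) v(x) dx = ∫_0^6 f(x) v(x) dx.
Integrate the LHS by parts once:
  ∫_0^6 −u'' v dx = −[u'(x) v(x)]_0^6 + ∫_0^6 u'(x) v'(x) dx.
Thus ∫_0^6 u'(x) v'(x) dx = ∫_0^6 f(x) v(x) dx + [u'(x) v(x)]_0^6.
Choose V so that boundary terms are either known or forced to vanish.
u is Dirichlet: u(0) = u(6) = 0. Let V = H^1_0(0, 6); then v(0) = v(6) = 0, and [u' v]_0^6 = 0.
Weak formulation: find u (satisfying any essential BC) such that ∫_0^6 u'(x) v'(x) dx = ∫_0^6 f v dx for all v ∈ V.
Substituting f(x) = 5*sin(π*x/3), the right-hand side is ∫_0^6 (5*sin(π*x/3)) v dx.


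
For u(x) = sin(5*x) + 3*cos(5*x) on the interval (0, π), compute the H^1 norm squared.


||u||_{H^1(0,π)}^2 = 130*π

u'(x) = -15*sin(5*x) + 5*cos(5*x).
Expand u² and (u')² and integrate term by term on (0, π), using: for integers n ≥ 1, ∫_0^π sin²(nx) dx = ∫_0^π cos²(nx) dx = π/2; for n ≠ n', ∫_0^π sin(nx)sin(n'x) dx = ∫_0^π cos(nx)cos(n'x) dx = 0; and by product-to-sum, ∫_0^π sin(nx)cos(n'x) dx = ½∫_0^π [sin((n+n')x) + sin((n−n')x)] dx, which is 0 when n+n' is even and 2n/(n²−n'²) when n+n' is odd (it need not vanish on (0, π)).
  u² squared terms: (3)²·∫cos(5x)² dx = 9·π/2 = 9*π/2;  (1)²·∫sin(5x)² dx = 1·π/2 = π/2.
  u² cross terms: 2·(3)·(1)·∫cos(5x)·sin(5x) dx = 6·(0) = 0.
  So ∫_0^π u² dx = 9*π/2 + π/2 + 0 = 5*π.
  (u')² squared terms: (-15)²·∫sin(5x)² dx = 225·π/2 = 225*π/2;  (5)²·∫cos(5x)² dx = 25·π/2 = 25*π/2.
  (u')² cross terms: 2·(-15)·(5)·∫sin(5x)·cos(5x) dx = -150·(0) = 0.
  So ∫_0^π (u')² dx = 225*π/2 + 25*π/2 + 0 = 125*π.
||u||_{H^1}^2 = (5*π) + (125*π) = 130*π.


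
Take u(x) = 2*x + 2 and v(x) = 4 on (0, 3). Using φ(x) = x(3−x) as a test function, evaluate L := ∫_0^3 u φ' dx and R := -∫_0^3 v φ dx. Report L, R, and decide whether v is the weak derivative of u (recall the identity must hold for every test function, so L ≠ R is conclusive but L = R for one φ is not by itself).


LHS = -9, RHS = -18. No, v is not the weak derivative of u.

u(x) = 2*x + 2, classical derivative u'(x) = 2.
φ(x) = x(3−x), so φ'(x) = 3 - 2*x.
Note φ(0) = φ(3) = 0, so the boundary term u·φ vanishes.
LHS = ∫_0^3 u(x) φ'(x) dx = ∫_0^3 (-4*x^2 + 2*x + 6) dx. Term by term:
  ∫_0^3 -4*x^2 dx = -36;  ∫_0^3 2*x dx = 9;  ∫_0^3 6 dx = 18.
Sum: -36 + 9 + 18 = -9.
So LHS = -9.
∫_0^3 v(x) φ(x) dx = ∫_0^3 (-4*x^2 + 12*x) dx. Term by term:
  ∫_0^3 -4*x^2 dx = -36;  ∫_0^3 12*x dx = 54.
Sum: -36 + 54 = 18.
So RHS = -∫_0^3 v(x) φ(x) dx = -18.
LHS − RHS = 9 ≠ 0, so the identity fails.
(For a valid weak derivative the identity must hold for EVERY test function, in particular this one. The failure shows v is NOT the weak derivative of u.)
Correct weak derivative would be u'(x) = 2.


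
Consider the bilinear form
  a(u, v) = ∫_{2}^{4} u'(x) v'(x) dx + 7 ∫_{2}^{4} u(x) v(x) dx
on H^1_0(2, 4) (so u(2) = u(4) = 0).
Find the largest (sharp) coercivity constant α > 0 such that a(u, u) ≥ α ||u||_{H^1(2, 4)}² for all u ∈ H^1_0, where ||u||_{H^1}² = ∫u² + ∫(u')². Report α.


α = 1

Coercivity of a(·,·) on H^1_0(2, 4) means a(u, u) ≥ α ||u||_{H^1}² for every u ∈ H^1_0.
The interval has length L = 2, and Poincaré/coercivity depend only on L. Here a(u, u) = ∫(u')² + (7)·∫u².
Here c = 7 ≥ 1, so a(u,u) = ∫(u')² + c∫u² ≥ ∫(u')² + ∫u² = ||u||_{H^1}², i.e. α = 1 works. No larger α is possible: a(u,u) ≥ α||u||_{H^1}² means (1−α)∫(u')² ≥ (α−c)∫u², and for the modes u_n = sin(nπ(x−x₀)/L) (x₀ the left endpoint) one has ∫u_n²/∫(u_n')² = (L/(nπ))² → 0, so a(u_n,u_n)/||u_n||_{H^1}² → 1. Hence the optimal constant is α = 1.
Therefore α = 1.


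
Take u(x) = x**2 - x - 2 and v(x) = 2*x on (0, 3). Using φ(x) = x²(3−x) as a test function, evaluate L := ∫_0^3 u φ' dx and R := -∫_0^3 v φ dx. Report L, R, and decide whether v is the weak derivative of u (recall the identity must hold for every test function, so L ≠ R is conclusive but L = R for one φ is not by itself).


LHS = -351/20, RHS = -243/10. No, v is not the weak derivative of u.

u(x) = x**2 - x - 2, classical derivative u'(x) = 2*x - 1.
φ(x) = x²(3−x), so φ'(x) = 3*x*(2 - x).
Note φ(0) = φ(3) = 0, so the boundary term u·φ vanishes.
LHS = ∫_0^3 u(x) φ'(x) dx = ∫_0^3 (-3*x^4 + 9*x^3 - 12*x) dx. Term by term:
  ∫_0^3 -3*x^4 dx = -729/5;  ∫_0^3 9*x^3 dx = 729/4;  ∫_0^3 -12*x dx = -54.
Sum: -729/5 + 729/4 − 54 = -351/20.
So LHS = -351/20.
∫_0^3 v(x) φ(x) dx = ∫_0^3 (-2*x^4 + 6*x^3) dx. Term by term:
  ∫_0^3 -2*x^4 dx = -486/5;  ∫_0^3 6*x^3 dx = 243/2.
Sum: -486/5 + 243/2 = 243/10.
So RHS = -∫_0^3 v(x) φ(x) dx = -243/10.
LHS − RHS = 27/4 ≠ 0, so the identity fails.
(For a valid weak derivative the identity must hold for EVERY test function, in particular this one. The failure shows v is NOT the weak derivative of u.)
Correct weak derivative would be u'(x) = 2*x - 1.


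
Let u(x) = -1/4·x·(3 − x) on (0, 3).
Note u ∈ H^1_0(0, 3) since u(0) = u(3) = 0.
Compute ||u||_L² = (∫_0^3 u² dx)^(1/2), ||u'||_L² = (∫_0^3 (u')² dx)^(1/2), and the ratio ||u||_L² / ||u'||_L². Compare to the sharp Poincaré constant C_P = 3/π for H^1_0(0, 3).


||u||_L² / ||u'||_L² = 3*sqrt(10)/10 < C_P = 3/π.

u(x) = -1/4·x·(3 − x), so u'(x) = x/2 - 3/4.
u(x) = -1/4·x·(3 − x) vanishes at x = 0 and x = 3, so u ∈ H^1_0(0, 3). Differentiate via the product rule and integrate the resulting polynomials term by term.
  ∫_0^3 u² dx = ∫_0^3 (x^4/16 - 3*x^3/8 + 9*x^2/16) dx. Term by term:
    ∫_0^3 x^4/16 dx = 243/80;  ∫_0^3 -3*x^3/8 dx = -243/32;  ∫_0^3 9*x^2/16 dx = 81/16.
  Sum: 243/80 − 243/32 + 81/16 = 81/160.
  ∫_0^3 (u')² dx = ∫_0^3 (x^2/4 - 3*x/4 + 9/16) dx. Term by term:
    ∫_0^3 x^2/4 dx = 9/4;  ∫_0^3 -3*x/4 dx = -27/8;  ∫_0^3 9/16 dx = 27/16.
  Sum: 9/4 − 27/8 + 27/16 = 9/16.
∫_0^3 u² dx = 81/160, so ||u||_L² = 9*sqrt(10)/40.
∫_0^3 (u')² dx = 9/16, so ||u'||_L² = 3/4.
Ratio ||u||_L² / ||u'||_L² = 3*sqrt(10)/10.
Sharp Poincaré constant on H^1_0(0, 3) is C_P = L/π = 3/π, achieved by sin(π/3·x).
A polynomial bump cannot attain the sharp Poincaré constant (only the first sine eigenfunction does), so the ratio is strictly less than C_P, consistent with ||u||_L² ≤ C_P ||u'||_L².


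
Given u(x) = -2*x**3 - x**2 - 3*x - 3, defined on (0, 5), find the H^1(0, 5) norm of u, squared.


||u||_{H^1}^2 = 3990155/42

The H^1 norm (squared) on an interval (0, L) is
  ||u||_{H^1}^2 = ∫_0^L u(x)^2 dx + ∫_0^L u'(x)^2 dx.
Compute u'(x) = -6*x**2 - 2*x - 3.
Then u(x)^2 = 4*x**6 + 4*x**5 + 13*x**4 + 18*x**3 + 15*x**2 + 18*x + 9 and u'(x)^2 = 36*x**4 + 24*x**3 + 40*x**2 + 12*x + 9.
Integrate each monomial from 0 to 5 using ∫_0^5 c·x^n dx = c·5^(n+1)/(n+1):
  ∫_0^5 u(x)^2 dx = ∫_0^5 (4*x^6 + 4*x^5 + 13*x^4 + 18*x^3 + 15*x^2 + 18*x + 9) dx. Term by term:
    ∫_0^5 4*x^6 dx = 312500/7;  ∫_0^5 4*x^5 dx = 31250/3;  ∫_0^5 13*x^4 dx = 8125;
    ∫_0^5 18*x^3 dx = 5625/2;  ∫_0^5 15*x^2 dx = 625;  ∫_0^5 18*x dx = 225;
    ∫_0^5 9 dx = 45.
  Sum: 312500/7 + 31250/3 + 8125 + 5625/2 + 625 + 225 + 45 = 2809465/42.
  ∫_0^5 u'(x)^2 dx = ∫_0^5 (36*x^4 + 24*x^3 + 40*x^2 + 12*x + 9) dx. Term by term:
    ∫_0^5 36*x^4 dx = 22500;  ∫_0^5 24*x^3 dx = 3750;  ∫_0^5 40*x^2 dx = 5000/3;
    ∫_0^5 12*x dx = 150;  ∫_0^5 9 dx = 45.
  Sum: 22500 + 3750 + 5000/3 + 150 + 45 = 84335/3.
Adding: ||u||_{H^1}^2 = 2809465/42 + 84335/3 = 3990155/42.


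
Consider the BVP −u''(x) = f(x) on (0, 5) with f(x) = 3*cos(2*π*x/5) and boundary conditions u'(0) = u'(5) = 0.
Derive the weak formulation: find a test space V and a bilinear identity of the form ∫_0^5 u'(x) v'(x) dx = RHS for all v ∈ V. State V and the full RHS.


V = H^1(0, 5) (no boundary constraint on v; u is determined up to an additive constant); weak form: ∫_0^5 u'v' dx = ∫_0^5 (3*cos(2*π*x/5)) v dx for all v ∈ V.

Multiply both sides by a test function v and integrate from 0 to 5:
  ∫_0^5 −u''(x) v(x) dx = ∫_0^5 f(x) v(x) dx.
Integrate the LHS by parts once:
  ∫_0^5 −u'' v dx = −[u'(x) v(x)]_0^5 + ∫_0^5 u'(x) v'(x) dx.
Thus ∫_0^5 u'(x) v'(x) dx = ∫_0^5 f(x) v(x) dx + [u'(x) v(x)]_0^5.
Choose V so that boundary terms are either known or forced to vanish.
u has homogeneous Neumann: u'(0) = u'(5) = 0. So [u' v]_0^5 = 0·v(5) − 0·v(0) = 0 for any v; take V = H^1(0, 5).
Weak formulation: find u (satisfying any essential BC) such that ∫_0^5 u'(x) v'(x) dx = ∫_0^5 f v dx for all v ∈ V (homogeneous Neumann, so boundary terms vanish).
Substituting f(x) = 3*cos(2*π*x/5), the right-hand side is ∫_0^5 (3*cos(2*π*x/5)) v dx.
Compatibility check (pure Neumann): taking v ≡ 1 ∈ V gives 0 = ∫_0^5 f dx + (0) − (0), i.e. ∫_0^5 f dx must equal u'(0) − u'(5) = 0. Indeed ∫_0^5 (3*cos(2*π*x/5)) dx = 0, so the data are compatible. The solution is then unique only up to an additive constant (fix it e.g. by requiring ∫_0^5 u dx = 0).


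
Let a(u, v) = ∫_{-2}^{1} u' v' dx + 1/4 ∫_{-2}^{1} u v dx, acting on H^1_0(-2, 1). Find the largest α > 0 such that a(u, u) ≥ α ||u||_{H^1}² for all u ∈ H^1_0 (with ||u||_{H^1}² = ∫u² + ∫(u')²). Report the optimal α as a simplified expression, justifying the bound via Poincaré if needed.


α = (9/4 + π^2)/(9 + π^2)

Coercivity of a(·,·) on H^1_0(-2, 1) means a(u, u) ≥ α ||u||_{H^1}² for every u ∈ H^1_0.
The interval has length L = 3, and Poincaré/coercivity depend only on L. Here a(u, u) = ∫(u')² + (1/4)·∫u².
Here 0 < c = 1/4 < 1. The condition a(u,u) ≥ α||u||_{H^1}² reads (1−α)∫(u')² ≥ (α−c)∫u². Any admissible α is ≤ 1 (rapidly oscillating u have ∫u²/∫(u')² → 0), and α = 1 would force 0 ≥ (1−c)∫u², impossible since c < 1; so 1−α > 0. By the sharp Poincaré inequality on H^1_0 of an interval of length L, ∫(u')² ≥ (π/L)²∫u² with equality for the first sine mode sin(π(x−x₀)/L) (x₀ the left endpoint), so the inequality holds for all u iff (1−α)(π/L)² ≥ α − c, i.e. α ≤ ((π/L)² + c)/((π/L)² + 1) = (1 + c(L/π)²)/(1 + (L/π)²). With (π/L)² = π^2/9 and c = 1/4, the largest admissible constant is α = ((π/L)² + c)/((π/L)² + 1).
Simplifying, α = (9/4 + π^2)/(9 + π^2).


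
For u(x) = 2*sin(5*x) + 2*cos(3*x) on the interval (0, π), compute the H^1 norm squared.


||u||_{H^1(0,π)}^2 = 72*π

u'(x) = -6*sin(3*x) + 10*cos(5*x).
Expand u² and (u')² and integrate term by term on (0, π), using: for integers n ≥ 1, ∫_0^π sin²(nx) dx = ∫_0^π cos²(nx) dx = π/2; for n ≠ n', ∫_0^π sin(nx)sin(n'x) dx = ∫_0^π cos(nx)cos(n'x) dx = 0; and by product-to-sum, ∫_0^π sin(nx)cos(n'x) dx = ½∫_0^π [sin((n+n')x) + sin((n−n')x)] dx, which is 0 when n+n' is even and 2n/(n²−n'²) when n+n' is odd (it need not vanish on (0, π)).
  u² squared terms: (2)²·∫cos(3x)² dx = 4·π/2 = 2*π;  (2)²·∫sin(5x)² dx = 4·π/2 = 2*π.
  u² cross terms: 2·(2)·(2)·∫cos(3x)·sin(5x) dx = 8·(0) = 0.
  So ∫_0^π u² dx = 2*π + 2*π + 0 = 4*π.
  (u')² squared terms: (-6)²·∫sin(3x)² dx = 36·π/2 = 18*π;  (10)²·∫cos(5x)² dx = 100·π/2 = 50*π.
  (u')² cross terms: 2·(-6)·(10)·∫sin(3x)·cos(5x) dx = -120·(0) = 0.
  So ∫_0^π (u')² dx = 18*π + 50*π + 0 = 68*π.
||u||_{H^1}^2 = (4*π) + (68*π) = 72*π.


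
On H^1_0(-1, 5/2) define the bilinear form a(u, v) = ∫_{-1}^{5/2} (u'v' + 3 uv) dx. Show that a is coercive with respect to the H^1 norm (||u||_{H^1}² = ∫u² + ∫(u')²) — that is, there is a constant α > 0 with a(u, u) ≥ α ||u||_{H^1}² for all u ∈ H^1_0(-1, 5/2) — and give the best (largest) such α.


α = 1

Coercivity of a(·,·) on H^1_0(-1, 5/2) means a(u, u) ≥ α ||u||_{H^1}² for every u ∈ H^1_0.
The interval has length L = 7/2, and Poincaré/coercivity depend only on L. Here a(u, u) = ∫(u')² + (3)·∫u².
Here c = 3 ≥ 1, so a(u,u) = ∫(u')² + c∫u² ≥ ∫(u')² + ∫u² = ||u||_{H^1}², i.e. α = 1 works. No larger α is possible: a(u,u) ≥ α||u||_{H^1}² means (1−α)∫(u')² ≥ (α−c)∫u², and for the modes u_n = sin(nπ(x−x₀)/L) (x₀ the left endpoint) one has ∫u_n²/∫(u_n')² = (L/(nπ))² → 0, so a(u_n,u_n)/||u_n||_{H^1}² → 1. Hence the optimal constant is α = 1.
Therefore α = 1.


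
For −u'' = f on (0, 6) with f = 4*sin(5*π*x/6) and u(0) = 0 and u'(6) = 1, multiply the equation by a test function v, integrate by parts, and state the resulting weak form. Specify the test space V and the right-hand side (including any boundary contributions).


V = {v ∈ H^1(0, 6) : v(0) = 0} (test functions vanish at x = 0 where u is specified); weak form: ∫_0^6 u'v' dx = ∫_0^6 (4*sin(5*π*x/6)) v dx + v(6) for all v ∈ V.

Multiply both sides by a test function v and integrate from 0 to 6:
  ∫_0^6 −u''(x) v(x) dx = ∫_0^6 f(x) v(x) dx.
Integrate the LHS by parts once:
  ∫_0^6 −u'' v dx = −[u'(x) v(x)]_0^6 + ∫_0^6 u'(x) v'(x) dx.
Thus ∫_0^6 u'(x) v'(x) dx = ∫_0^6 f(x) v(x) dx + [u'(x) v(x)]_0^6.
Choose V so that boundary terms are either known or forced to vanish.
Mixed BC: u(0) = 0 (Dirichlet) and u'(6) = 1 (Neumann). Define V = {v ∈ H^1(0, 6) : v(0) = 0}. Then [u' v]_0^6 = u'(6)·v(6) − u'(0)·0 = v(6).
Weak formulation: find u (satisfying any essential BC) such that ∫_0^6 u'(x) v'(x) dx = ∫_0^6 f v dx + v(6) for all v ∈ V (Dirichlet at 0 absorbed into V; Neumann datum at x = 6 contributes the boundary term).
Substituting f(x) = 4*sin(5*π*x/6), the right-hand side is ∫_0^6 (4*sin(5*π*x/6)) v dx + v(6).


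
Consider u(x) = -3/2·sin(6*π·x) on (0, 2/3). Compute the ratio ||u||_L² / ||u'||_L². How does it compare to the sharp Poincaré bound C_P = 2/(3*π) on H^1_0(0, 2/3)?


||u||_L² / ||u'||_L² = 1/(6*π) < C_P = 2/(3*π).

u(x) = -3/2·sin(6*π·x), so u'(x) = -9*π*cos(6*π*x).
Writing u(x) = A·sin(kπx/L) with A = -3/2 and k = 4, use ∫_0^L sin²(kπx/L) dx = L/2 and ∫_0^L cos²(kπx/L) dx = L/2.
u² = 9/4·sin²(6*π·x) and (u')² = 81*π^2·cos²(6*π·x), and each of sin², cos² integrates to L/2 = 1/3 over (0, 2/3).
∫_0^2/3 u² dx = 3/4, so ||u||_L² = sqrt(3)/2.
∫_0^2/3 (u')² dx = 27*π^2, so ||u'||_L² = 3*sqrt(3)*π.
Ratio ||u||_L² / ||u'||_L² = 1/(6*π).
Sharp Poincaré constant on H^1_0(0, 2/3) is C_P = L/π = 2/(3*π), achieved by sin(3*π/2·x).
This is the k = 4 harmonic; the ratio L/(kπ) is strictly less than C_P = L/π, consistent with the sharp inequality ||u||_L² ≤ C_P ||u'||_L².


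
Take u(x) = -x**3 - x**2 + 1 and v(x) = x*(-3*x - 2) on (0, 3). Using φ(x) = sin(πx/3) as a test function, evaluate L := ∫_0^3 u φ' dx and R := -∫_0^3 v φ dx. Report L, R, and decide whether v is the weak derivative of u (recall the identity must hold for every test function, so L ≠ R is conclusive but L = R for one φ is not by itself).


LHS = -324/π^3 + 99/π, RHS = -324/π^3 + 99/π. Yes, v = u' weakly.

u(x) = -x**3 - x**2 + 1, classical derivative u'(x) = -3*x**2 - 2*x.
φ(x) = sin(πx/3), so φ'(x) = π*cos(π*x/3)/3.
Note φ(0) = φ(3) = 0, so the boundary term u·φ vanishes.
LHS = ∫_0^3 u(x) φ'(x) dx = ∫_0^3 (-π*x^3*cos(π*x/3)/3 - π*x^2*cos(π*x/3)/3 + π*cos(π*x/3)/3) dx. Term by term:
  ∫_0^3 π*cos(π*x/3)/3 dx = 0;  ∫_0^3 -π*x^2*cos(π*x/3)/3 dx = 18/π;  ∫_0^3 -π*x^3*cos(π*x/3)/3 dx = -324/π^3 + 81/π.
Sum: 0 + 18/π + -324/π^3 + 81/π = -324/π^3 + 99/π.
So LHS = -324/π^3 + 99/π.
∫_0^3 v(x) φ(x) dx = ∫_0^3 (-3*x^2*sin(π*x/3) - 2*x*sin(π*x/3)) dx. Term by term:
  ∫_0^3 -3*x^2*sin(π*x/3) dx = -81/π + 324/π^3;  ∫_0^3 -2*x*sin(π*x/3) dx = -18/π.
Sum: -81/π + 324/π^3 − 18/π = -99/π + 324/π^3.
So RHS = -∫_0^3 v(x) φ(x) dx = -324/π^3 + 99/π.
LHS = RHS, so the identity holds for this test φ.
Moreover u is smooth here and v(x) = u'(x) = -3*x**2 - 2*x pointwise, so the identity holds for every test function. Hence v is the weak derivative of u.


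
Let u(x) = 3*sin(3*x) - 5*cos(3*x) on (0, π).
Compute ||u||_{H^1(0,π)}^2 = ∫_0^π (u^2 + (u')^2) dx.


||u||_{H^1(0,π)}^2 = 170*π

u'(x) = 15*sin(3*x) + 9*cos(3*x).
Expand u² and (u')² and integrate term by term on (0, π), using: for integers n ≥ 1, ∫_0^π sin²(nx) dx = ∫_0^π cos²(nx) dx = π/2; for n ≠ n', ∫_0^π sin(nx)sin(n'x) dx = ∫_0^π cos(nx)cos(n'x) dx = 0; and by product-to-sum, ∫_0^π sin(nx)cos(n'x) dx = ½∫_0^π [sin((n+n')x) + sin((n−n')x)] dx, which is 0 when n+n' is even and 2n/(n²−n'²) when n+n' is odd (it need not vanish on (0, π)).
  u² squared terms: (-5)²·∫cos(3x)² dx = 25·π/2 = 25*π/2;  (3)²·∫sin(3x)² dx = 9·π/2 = 9*π/2.
  u² cross terms: 2·(-5)·(3)·∫cos(3x)·sin(3x) dx = -30·(0) = 0.
  So ∫_0^π u² dx = 25*π/2 + 9*π/2 + 0 = 17*π.
  (u')² squared terms: (9)²·∫cos(3x)² dx = 81·π/2 = 81*π/2;  (15)²·∫sin(3x)² dx = 225·π/2 = 225*π/2.
  (u')² cross terms: 2·(9)·(15)·∫cos(3x)·sin(3x) dx = 270·(0) = 0.
  So ∫_0^π (u')² dx = 81*π/2 + 225*π/2 + 0 = 153*π.
||u||_{H^1}^2 = (17*π) + (153*π) = 170*π.


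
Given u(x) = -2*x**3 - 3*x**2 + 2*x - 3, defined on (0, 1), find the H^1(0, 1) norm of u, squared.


||u||_{H^1}^2 = 3602/105

The H^1 norm (squared) on an interval (0, L) is
  ||u||_{H^1}^2 = ∫_0^L u(x)^2 dx + ∫_0^L u'(x)^2 dx.
Compute u'(x) = -6*x**2 - 6*x + 2.
Then u(x)^2 = 4*x**6 + 12*x**5 + x**4 + 22*x**2 - 12*x + 9 and u'(x)^2 = 36*x**4 + 72*x**3 + 12*x**2 - 24*x + 4.
Integrate each monomial from 0 to 1 using ∫_0^1 c·x^n dx = c·1^(n+1)/(n+1):
  ∫_0^1 u(x)^2 dx = ∫_0^1 (4*x^6 + 12*x^5 + x^4 + 22*x^2 - 12*x + 9) dx. Term by term:
    ∫_0^1 4*x^6 dx = 4/7;  ∫_0^1 12*x^5 dx = 2;  ∫_0^1 x^4 dx = 1/5;
    ∫_0^1 22*x^2 dx = 22/3;  ∫_0^1 -12*x dx = -6;  ∫_0^1 9 dx = 9.
  Sum: 4/7 + 2 + 1/5 + 22/3 − 6 + 9 = 1376/105.
  ∫_0^1 u'(x)^2 dx = ∫_0^1 (36*x^4 + 72*x^3 + 12*x^2 - 24*x + 4) dx. Term by term:
    ∫_0^1 36*x^4 dx = 36/5;  ∫_0^1 72*x^3 dx = 18;  ∫_0^1 12*x^2 dx = 4;
    ∫_0^1 -24*x dx = -12;  ∫_0^1 4 dx = 4.
  Sum: 36/5 + 18 + 4 − 12 + 4 = 106/5.
Adding: ||u||_{H^1}^2 = 1376/105 + 106/5 = 3602/105.


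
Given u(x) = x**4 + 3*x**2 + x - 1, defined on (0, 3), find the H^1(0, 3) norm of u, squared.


||u||_{H^1}^2 = 176259/14

The H^1 norm (squared) on an interval (0, L) is
  ||u||_{H^1}^2 = ∫_0^L u(x)^2 dx + ∫_0^L u'(x)^2 dx.
Compute u'(x) = 4*x**3 + 6*x + 1.
Then u(x)^2 = x**8 + 6*x**6 + 2*x**5 + 7*x**4 + 6*x**3 - 5*x**2 - 2*x + 1 and u'(x)^2 = 16*x**6 + 48*x**4 + 8*x**3 + 36*x**2 + 12*x + 1.
Integrate each monomial from 0 to 3 using ∫_0^3 c·x^n dx = c·3^(n+1)/(n+1):
  ∫_0^3 u(x)^2 dx = ∫_0^3 (x^8 + 6*x^6 + 2*x^5 + 7*x^4 + 6*x^3 - 5*x^2 - 2*x + 1) dx. Term by term:
    ∫_0^3 x^8 dx = 2187;  ∫_0^3 6*x^6 dx = 13122/7;  ∫_0^3 2*x^5 dx = 243;
    ∫_0^3 7*x^4 dx = 1701/5;  ∫_0^3 6*x^3 dx = 243/2;  ∫_0^3 -5*x^2 dx = -45;
    ∫_0^3 -2*x dx = -9;  ∫_0^3 1 dx = 3.
  Sum: 2187 + 13122/7 + 243 + 1701/5 + 243/2 − 45 − 9 + 3 = 330069/70.
  ∫_0^3 u'(x)^2 dx = ∫_0^3 (16*x^6 + 48*x^4 + 8*x^3 + 36*x^2 + 12*x + 1) dx. Term by term:
    ∫_0^3 16*x^6 dx = 34992/7;  ∫_0^3 48*x^4 dx = 11664/5;  ∫_0^3 8*x^3 dx = 162;
    ∫_0^3 36*x^2 dx = 324;  ∫_0^3 12*x dx = 54;  ∫_0^3 1 dx = 3.
  Sum: 34992/7 + 11664/5 + 162 + 324 + 54 + 3 = 275613/35.
Adding: ||u||_{H^1}^2 = 330069/70 + 275613/35 = 176259/14.


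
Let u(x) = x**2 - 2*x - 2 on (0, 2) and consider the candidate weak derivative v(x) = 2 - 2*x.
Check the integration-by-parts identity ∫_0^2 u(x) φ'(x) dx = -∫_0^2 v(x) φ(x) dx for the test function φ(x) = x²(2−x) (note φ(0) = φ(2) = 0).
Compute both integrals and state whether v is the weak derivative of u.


LHS = -8/15, RHS = 8/15. No, v is not the weak derivative of u.

u(x) = x**2 - 2*x - 2, classical derivative u'(x) = 2*x - 2.
φ(x) = x²(2−x), so φ'(x) = x*(4 - 3*x).
Note φ(0) = φ(2) = 0, so the boundary term u·φ vanishes.
LHS = ∫_0^2 u(x) φ'(x) dx = ∫_0^2 (-3*x^4 + 10*x^3 - 2*x^2 - 8*x) dx. Term by term:
  ∫_0^2 -3*x^4 dx = -96/5;  ∫_0^2 10*x^3 dx = 40;  ∫_0^2 -2*x^2 dx = -16/3;
  ∫_0^2 -8*x dx = -16.
Sum: -96/5 + 40 − 16/3 − 16 = -8/15.
So LHS = -8/15.
∫_0^2 v(x) φ(x) dx = ∫_0^2 (2*x^4 - 6*x^3 + 4*x^2) dx. Term by term:
  ∫_0^2 2*x^4 dx = 64/5;  ∫_0^2 -6*x^3 dx = -24;  ∫_0^2 4*x^2 dx = 32/3.
Sum: 64/5 − 24 + 32/3 = -8/15.
So RHS = -∫_0^2 v(x) φ(x) dx = 8/15.
LHS − RHS = -16/15 ≠ 0, so the identity fails.
(For a valid weak derivative the identity must hold for EVERY test function, in particular this one. The failure shows v is NOT the weak derivative of u.)
Correct weak derivative would be u'(x) = 2*x - 2.


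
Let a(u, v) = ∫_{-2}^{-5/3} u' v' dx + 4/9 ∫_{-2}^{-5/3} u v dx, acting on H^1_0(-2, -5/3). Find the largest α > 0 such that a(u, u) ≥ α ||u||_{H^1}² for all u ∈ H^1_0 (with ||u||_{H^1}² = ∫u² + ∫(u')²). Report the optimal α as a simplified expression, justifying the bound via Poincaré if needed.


α = (4 + 81*π^2)/(9*(1 + 9*π^2))

Coercivity of a(·,·) on H^1_0(-2, -5/3) means a(u, u) ≥ α ||u||_{H^1}² for every u ∈ H^1_0.
The interval has length L = 1/3, and Poincaré/coercivity depend only on L. Here a(u, u) = ∫(u')² + (4/9)·∫u².
Here 0 < c = 4/9 < 1. The condition a(u,u) ≥ α||u||_{H^1}² reads (1−α)∫(u')² ≥ (α−c)∫u². Any admissible α is ≤ 1 (rapidly oscillating u have ∫u²/∫(u')² → 0), and α = 1 would force 0 ≥ (1−c)∫u², impossible since c < 1; so 1−α > 0. By the sharp Poincaré inequality on H^1_0 of an interval of length L, ∫(u')² ≥ (π/L)²∫u² with equality for the first sine mode sin(π(x−x₀)/L) (x₀ the left endpoint), so the inequality holds for all u iff (1−α)(π/L)² ≥ α − c, i.e. α ≤ ((π/L)² + c)/((π/L)² + 1) = (1 + c(L/π)²)/(1 + (L/π)²). With (π/L)² = 9*π^2 and c = 4/9, the largest admissible constant is α = ((π/L)² + c)/((π/L)² + 1).
Simplifying, α = (4 + 81*π^2)/(9*(1 + 9*π^2)).


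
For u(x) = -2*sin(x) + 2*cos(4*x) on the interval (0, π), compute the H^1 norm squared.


||u||_{H^1(0,π)}^2 = 272/15 + 38*π

u'(x) = -8*sin(4*x) - 2*cos(x).
Expand u² and (u')² and integrate term by term on (0, π), using: for integers n ≥ 1, ∫_0^π sin²(nx) dx = ∫_0^π cos²(nx) dx = π/2; for n ≠ n', ∫_0^π sin(nx)sin(n'x) dx = ∫_0^π cos(nx)cos(n'x) dx = 0; and by product-to-sum, ∫_0^π sin(nx)cos(n'x) dx = ½∫_0^π [sin((n+n')x) + sin((n−n')x)] dx, which is 0 when n+n' is even and 2n/(n²−n'²) when n+n' is odd (it need not vanish on (0, π)).
  u² squared terms: (-2)²·∫sin(x)² dx = 4·π/2 = 2*π;  (2)²·∫cos(4x)² dx = 4·π/2 = 2*π.
  u² cross terms: 2·(-2)·(2)·∫sin(x)·cos(4x) dx = -8·(-2/15) = 16/15.
  So ∫_0^π u² dx = 2*π + 2*π + 16/15 = 16/15 + 4*π.
  (u')² squared terms: (-8)²·∫sin(4x)² dx = 64·π/2 = 32*π;  (-2)²·∫cos(x)² dx = 4·π/2 = 2*π.
  (u')² cross terms: 2·(-8)·(-2)·∫sin(4x)·cos(x) dx = 32·(8/15) = 256/15.
  So ∫_0^π (u')² dx = 32*π + 2*π + 256/15 = 256/15 + 34*π.
||u||_{H^1}^2 = (16/15 + 4*π) + (256/15 + 34*π) = 272/15 + 38*π.


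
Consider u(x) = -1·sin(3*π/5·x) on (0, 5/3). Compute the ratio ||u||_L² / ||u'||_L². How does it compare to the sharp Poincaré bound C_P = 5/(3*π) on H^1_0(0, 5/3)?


||u||_L² / ||u'||_L² = 5/(3*π) = C_P.

u(x) = -1·sin(3*π/5·x), so u'(x) = -3*π*cos(3*π*x/5)/5.
Writing u(x) = A·sin(kπx/L) with A = -1 and k = 1, use ∫_0^L sin²(kπx/L) dx = L/2 and ∫_0^L cos²(kπx/L) dx = L/2.
u² = 1·sin²(3*π/5·x) and (u')² = 9*π^2/25·cos²(3*π/5·x), and each of sin², cos² integrates to L/2 = 5/6 over (0, 5/3).
∫_0^5/3 u² dx = 5/6, so ||u||_L² = sqrt(30)/6.
∫_0^5/3 (u')² dx = 3*π^2/10, so ||u'||_L² = sqrt(30)*π/10.
Ratio ||u||_L² / ||u'||_L² = 5/(3*π).
Sharp Poincaré constant on H^1_0(0, 5/3) is C_P = L/π = 5/(3*π), achieved by sin(3*π/5·x).
This is the k = 1 eigenfunction (up to amplitude), so the ratio equals the sharp Poincaré constant exactly.


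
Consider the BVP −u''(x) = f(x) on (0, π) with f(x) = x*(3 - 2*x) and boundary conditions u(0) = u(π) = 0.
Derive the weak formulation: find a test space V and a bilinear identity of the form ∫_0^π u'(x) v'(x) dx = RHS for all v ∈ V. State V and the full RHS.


V = H^1_0(0, π) (so v(0) = v(π) = 0); weak form: ∫_0^π u'v' dx = ∫_0^π (x*(3 - 2*x)) v dx for all v ∈ V.

Multiply both sides by a test function v and integrate from 0 to π:
  ∫_0^π −u''(x) v(x) dx = ∫_0^π f(x) v(x) dx.
Integrate the LHS by parts once:
  ∫_0^π −u'' v dx = −[u'(x) v(x)]_0^π + ∫_0^π u'(x) v'(x) dx.
Thus ∫_0^π u'(x) v'(x) dx = ∫_0^π f(x) v(x) dx + [u'(x) v(x)]_0^π.
Choose V so that boundary terms are either known or forced to vanish.
u is Dirichlet: u(0) = u(π) = 0. Let V = H^1_0(0, π); then v(0) = v(π) = 0, and [u' v]_0^π = 0.
Weak formulation: find u (satisfying any essential BC) such that ∫_0^π u'(x) v'(x) dx = ∫_0^π f v dx for all v ∈ V.
Substituting f(x) = x*(3 - 2*x), the right-hand side is ∫_0^π (x*(3 - 2*x)) v dx.


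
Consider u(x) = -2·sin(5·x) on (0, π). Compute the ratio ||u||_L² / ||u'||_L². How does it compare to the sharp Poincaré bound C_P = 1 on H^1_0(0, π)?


||u||_L² / ||u'||_L² = 1/5 < C_P = 1.

u(x) = -2·sin(5·x), so u'(x) = -10*cos(5*x).
Writing u(x) = A·sin(kπx/L) with A = -2 and k = 5, use ∫_0^L sin²(kπx/L) dx = L/2 and ∫_0^L cos²(kπx/L) dx = L/2.
u² = 4·sin²(5·x) and (u')² = 100·cos²(5·x), and each of sin², cos² integrates to L/2 = π/2 over (0, π).
∫_0^π u² dx = 2*π, so ||u||_L² = sqrt(2)*sqrt(π).
∫_0^π (u')² dx = 50*π, so ||u'||_L² = 5*sqrt(2)*sqrt(π).
Ratio ||u||_L² / ||u'||_L² = 1/5.
Sharp Poincaré constant on H^1_0(0, π) is C_P = L/π = 1, achieved by sin(x).
This is the k = 5 harmonic; the ratio L/(kπ) is strictly less than C_P = L/π, consistent with the sharp inequality ||u||_L² ≤ C_P ||u'||_L².


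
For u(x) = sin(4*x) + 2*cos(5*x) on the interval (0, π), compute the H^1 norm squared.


||u||_{H^1(0,π)}^2 = -832/9 + 121*π/2

u'(x) = -10*sin(5*x) + 4*cos(4*x).
Expand u² and (u')² and integrate term by term on (0, π), using: for integers n ≥ 1, ∫_0^π sin²(nx) dx = ∫_0^π cos²(nx) dx = π/2; for n ≠ n', ∫_0^π sin(nx)sin(n'x) dx = ∫_0^π cos(nx)cos(n'x) dx = 0; and by product-to-sum, ∫_0^π sin(nx)cos(n'x) dx = ½∫_0^π [sin((n+n')x) + sin((n−n')x)] dx, which is 0 when n+n' is even and 2n/(n²−n'²) when n+n' is odd (it need not vanish on (0, π)).
  u² squared terms: (2)²·∫cos(5x)² dx = 4·π/2 = 2*π;  (1)²·∫sin(4x)² dx = 1·π/2 = π/2.
  u² cross terms: 2·(2)·(1)·∫cos(5x)·sin(4x) dx = 4·(-8/9) = -32/9.
  So ∫_0^π u² dx = 2*π + π/2 − 32/9 = -32/9 + 5*π/2.
  (u')² squared terms: (-10)²·∫sin(5x)² dx = 100·π/2 = 50*π;  (4)²·∫cos(4x)² dx = 16·π/2 = 8*π.
  (u')² cross terms: 2·(-10)·(4)·∫sin(5x)·cos(4x) dx = -80·(10/9) = -800/9.
  So ∫_0^π (u')² dx = 50*π + 8*π − 800/9 = -800/9 + 58*π.
||u||_{H^1}^2 = (-32/9 + 5*π/2) + (-800/9 + 58*π) = -832/9 + 121*π/2.


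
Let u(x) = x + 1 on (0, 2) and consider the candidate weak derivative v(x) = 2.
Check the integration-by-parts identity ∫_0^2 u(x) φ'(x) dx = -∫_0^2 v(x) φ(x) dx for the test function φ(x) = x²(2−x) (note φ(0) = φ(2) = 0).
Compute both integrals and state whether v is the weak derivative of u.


LHS = -4/3, RHS = -8/3. No, v is not the weak derivative of u.

u(x) = x + 1, classical derivative u'(x) = 1.
φ(x) = x²(2−x), so φ'(x) = x*(4 - 3*x).
Note φ(0) = φ(2) = 0, so the boundary term u·φ vanishes.
LHS = ∫_0^2 u(x) φ'(x) dx = ∫_0^2 (-3*x^3 + x^2 + 4*x) dx. Term by term:
  ∫_0^2 -3*x^3 dx = -12;  ∫_0^2 x^2 dx = 8/3;  ∫_0^2 4*x dx = 8.
Sum: -12 + 8/3 + 8 = -4/3.
So LHS = -4/3.
∫_0^2 v(x) φ(x) dx = ∫_0^2 (-2*x^3 + 4*x^2) dx. Term by term:
  ∫_0^2 -2*x^3 dx = -8;  ∫_0^2 4*x^2 dx = 32/3.
Sum: -8 + 32/3 = 8/3.
So RHS = -∫_0^2 v(x) φ(x) dx = -8/3.
LHS − RHS = 4/3 ≠ 0, so the identity fails.
(For a valid weak derivative the identity must hold for EVERY test function, in particular this one. The failure shows v is NOT the weak derivative of u.)
Correct weak derivative would be u'(x) = 1.


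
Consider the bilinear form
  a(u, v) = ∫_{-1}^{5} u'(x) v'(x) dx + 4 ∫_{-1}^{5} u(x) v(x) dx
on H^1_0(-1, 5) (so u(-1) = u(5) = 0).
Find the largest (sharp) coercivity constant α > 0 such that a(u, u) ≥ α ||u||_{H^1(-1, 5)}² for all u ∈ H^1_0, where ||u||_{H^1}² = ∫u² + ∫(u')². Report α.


α = 1

Coercivity of a(·,·) on H^1_0(-1, 5) means a(u, u) ≥ α ||u||_{H^1}² for every u ∈ H^1_0.
The interval has length L = 6, and Poincaré/coercivity depend only on L. Here a(u, u) = ∫(u')² + (4)·∫u².
Here c = 4 ≥ 1, so a(u,u) = ∫(u')² + c∫u² ≥ ∫(u')² + ∫u² = ||u||_{H^1}², i.e. α = 1 works. No larger α is possible: a(u,u) ≥ α||u||_{H^1}² means (1−α)∫(u')² ≥ (α−c)∫u², and for the modes u_n = sin(nπ(x−x₀)/L) (x₀ the left endpoint) one has ∫u_n²/∫(u_n')² = (L/(nπ))² → 0, so a(u_n,u_n)/||u_n||_{H^1}² → 1. Hence the optimal constant is α = 1.
Therefore α = 1.


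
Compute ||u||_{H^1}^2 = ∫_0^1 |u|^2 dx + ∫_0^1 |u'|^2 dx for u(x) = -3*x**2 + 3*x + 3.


||u||_{H^1}^2 = 153/10

The H^1 norm (squared) on an interval (0, L) is
  ||u||_{H^1}^2 = ∫_0^L u(x)^2 dx + ∫_0^L u'(x)^2 dx.
Compute u'(x) = 3 - 6*x.
Then u(x)^2 = 9*x**4 - 18*x**3 - 9*x**2 + 18*x + 9 and u'(x)^2 = 36*x**2 - 36*x + 9.
Integrate each monomial from 0 to 1 using ∫_0^1 c·x^n dx = c·1^(n+1)/(n+1):
  ∫_0^1 u(x)^2 dx = ∫_0^1 (9*x^4 - 18*x^3 - 9*x^2 + 18*x + 9) dx. Term by term:
    ∫_0^1 9*x^4 dx = 9/5;  ∫_0^1 -18*x^3 dx = -9/2;  ∫_0^1 -9*x^2 dx = -3;
    ∫_0^1 18*x dx = 9;  ∫_0^1 9 dx = 9.
  Sum: 9/5 − 9/2 − 3 + 9 + 9 = 123/10.
  ∫_0^1 u'(x)^2 dx = ∫_0^1 (36*x^2 - 36*x + 9) dx. Term by term:
    ∫_0^1 36*x^2 dx = 12;  ∫_0^1 -36*x dx = -18;  ∫_0^1 9 dx = 9.
  Sum: 12 − 18 + 9 = 3.
Adding: ||u||_{H^1}^2 = 123/10 + 3 = 153/10.


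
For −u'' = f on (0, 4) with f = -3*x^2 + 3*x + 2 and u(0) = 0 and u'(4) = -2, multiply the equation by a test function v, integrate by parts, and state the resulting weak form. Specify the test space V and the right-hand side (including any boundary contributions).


V = {v ∈ H^1(0, 4) : v(0) = 0} (test functions vanish at x = 0 where u is specified); weak form: ∫_0^4 u'v' dx = ∫_0^4 (-3*x^2 + 3*x + 2) v dx − 2·v(4) for all v ∈ V.

Multiply both sides by a test function v and integrate from 0 to 4:
  ∫_0^4 −u''(x) v(x) dx = ∫_0^4 f(x) v(x) dx.
Integrate the LHS by parts once:
  ∫_0^4 −u'' v dx = −[u'(x) v(x)]_0^4 + ∫_0^4 u'(x) v'(x) dx.
Thus ∫_0^4 u'(x) v'(x) dx = ∫_0^4 f(x) v(x) dx + [u'(x) v(x)]_0^4.
Choose V so that boundary terms are either known or forced to vanish.
Mixed BC: u(0) = 0 (Dirichlet) and u'(4) = -2 (Neumann). Define V = {v ∈ H^1(0, 4) : v(0) = 0}. Then [u' v]_0^4 = u'(4)·v(4) − u'(0)·0 = − 2·v(4).
Weak formulation: find u (satisfying any essential BC) such that ∫_0^4 u'(x) v'(x) dx = ∫_0^4 f v dx − 2·v(4) for all v ∈ V (Dirichlet at 0 absorbed into V; Neumann datum at x = 4 contributes the boundary term).
Substituting f(x) = -3*x^2 + 3*x + 2, the right-hand side is ∫_0^4 (-3*x^2 + 3*x + 2) v dx − 2·v(4).


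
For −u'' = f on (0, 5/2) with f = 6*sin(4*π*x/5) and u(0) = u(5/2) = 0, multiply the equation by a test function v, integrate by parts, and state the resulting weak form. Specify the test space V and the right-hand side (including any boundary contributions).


V = H^1_0(0, 5/2) (so v(0) = v(5/2) = 0); weak form: ∫_0^5/2 u'v' dx = ∫_0^5/2 (6*sin(4*π*x/5)) v dx for all v ∈ V.

Multiply both sides by a test function v and integrate from 0 to 5/2:
  ∫_0^5/2 −u''(x) v(x) dx = ∫_0^5/2 f(x) v(x) dx.
Integrate the LHS by parts once:
  ∫_0^5/2 −u'' v dx = −[u'(x) v(x)]_0^5/2 + ∫_0^5/2 u'(x) v'(x) dx.
Thus ∫_0^5/2 u'(x) v'(x) dx = ∫_0^5/2 f(x) v(x) dx + [u'(x) v(x)]_0^5/2.
Choose V so that boundary terms are either known or forced to vanish.
u is Dirichlet: u(0) = u(5/2) = 0. Let V = H^1_0(0, 5/2); then v(0) = v(5/2) = 0, and [u' v]_0^5/2 = 0.
Weak formulation: find u (satisfying any essential BC) such that ∫_0^5/2 u'(x) v'(x) dx = ∫_0^5/2 f v dx for all v ∈ V.
Substituting f(x) = 6*sin(4*π*x/5), the right-hand side is ∫_0^5/2 (6*sin(4*π*x/5)) v dx.


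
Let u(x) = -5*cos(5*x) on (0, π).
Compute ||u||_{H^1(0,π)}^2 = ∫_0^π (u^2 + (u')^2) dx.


||u||_{H^1(0,π)}^2 = 325*π

u'(x) = 25*sin(5*x).
Expand u² and (u')² and integrate term by term on (0, π), using: for integers n ≥ 1, ∫_0^π sin²(nx) dx = ∫_0^π cos²(nx) dx = π/2; for n ≠ n', ∫_0^π sin(nx)sin(n'x) dx = ∫_0^π cos(nx)cos(n'x) dx = 0; and by product-to-sum, ∫_0^π sin(nx)cos(n'x) dx = ½∫_0^π [sin((n+n')x) + sin((n−n')x)] dx, which is 0 when n+n' is even and 2n/(n²−n'²) when n+n' is odd (it need not vanish on (0, π)).
  u² squared terms: (-5)²·∫cos(5x)² dx = 25·π/2 = 25*π/2.
  So ∫_0^π u² dx = 25*π/2.
  (u')² squared terms: (25)²·∫sin(5x)² dx = 625·π/2 = 625*π/2.
  So ∫_0^π (u')² dx = 625*π/2.
||u||_{H^1}^2 = (25*π/2) + (625*π/2) = 325*π.


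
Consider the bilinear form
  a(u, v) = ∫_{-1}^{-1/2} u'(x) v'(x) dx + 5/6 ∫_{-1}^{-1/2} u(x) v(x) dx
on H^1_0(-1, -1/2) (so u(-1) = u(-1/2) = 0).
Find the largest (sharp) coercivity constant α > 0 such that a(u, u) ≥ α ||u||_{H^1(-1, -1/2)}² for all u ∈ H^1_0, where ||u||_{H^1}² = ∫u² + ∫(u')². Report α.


α = (5 + 24*π^2)/(6*(1 + 4*π^2))

Coercivity of a(·,·) on H^1_0(-1, -1/2) means a(u, u) ≥ α ||u||_{H^1}² for every u ∈ H^1_0.
The interval has length L = 1/2, and Poincaré/coercivity depend only on L. Here a(u, u) = ∫(u')² + (5/6)·∫u².
Here 0 < c = 5/6 < 1. The condition a(u,u) ≥ α||u||_{H^1}² reads (1−α)∫(u')² ≥ (α−c)∫u². Any admissible α is ≤ 1 (rapidly oscillating u have ∫u²/∫(u')² → 0), and α = 1 would force 0 ≥ (1−c)∫u², impossible since c < 1; so 1−α > 0. By the sharp Poincaré inequality on H^1_0 of an interval of length L, ∫(u')² ≥ (π/L)²∫u² with equality for the first sine mode sin(π(x−x₀)/L) (x₀ the left endpoint), so the inequality holds for all u iff (1−α)(π/L)² ≥ α − c, i.e. α ≤ ((π/L)² + c)/((π/L)² + 1) = (1 + c(L/π)²)/(1 + (L/π)²). With (π/L)² = 4*π^2 and c = 5/6, the largest admissible constant is α = ((π/L)² + c)/((π/L)² + 1).
Simplifying, α = (5 + 24*π^2)/(6*(1 + 4*π^2)).


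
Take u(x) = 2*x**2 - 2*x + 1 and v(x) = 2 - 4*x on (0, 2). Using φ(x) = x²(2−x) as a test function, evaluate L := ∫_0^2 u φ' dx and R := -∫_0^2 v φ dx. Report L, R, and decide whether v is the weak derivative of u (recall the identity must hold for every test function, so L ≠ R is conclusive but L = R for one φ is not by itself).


LHS = -56/15, RHS = 56/15. No, v is not the weak derivative of u.

u(x) = 2*x**2 - 2*x + 1, classical derivative u'(x) = 4*x - 2.
φ(x) = x²(2−x), so φ'(x) = x*(4 - 3*x).
Note φ(0) = φ(2) = 0, so the boundary term u·φ vanishes.
LHS = ∫_0^2 u(x) φ'(x) dx = ∫_0^2 (-6*x^4 + 14*x^3 - 11*x^2 + 4*x) dx. Term by term:
  ∫_0^2 -6*x^4 dx = -192/5;  ∫_0^2 14*x^3 dx = 56;  ∫_0^2 -11*x^2 dx = -88/3;
  ∫_0^2 4*x dx = 8.
Sum: -192/5 + 56 − 88/3 + 8 = -56/15.
So LHS = -56/15.
∫_0^2 v(x) φ(x) dx = ∫_0^2 (4*x^4 - 10*x^3 + 4*x^2) dx. Term by term:
  ∫_0^2 4*x^4 dx = 128/5;  ∫_0^2 -10*x^3 dx = -40;  ∫_0^2 4*x^2 dx = 32/3.
Sum: 128/5 − 40 + 32/3 = -56/15.
So RHS = -∫_0^2 v(x) φ(x) dx = 56/15.
LHS − RHS = -112/15 ≠ 0, so the identity fails.
(For a valid weak derivative the identity must hold for EVERY test function, in particular this one. The failure shows v is NOT the weak derivative of u.)
Correct weak derivative would be u'(x) = 4*x - 2.


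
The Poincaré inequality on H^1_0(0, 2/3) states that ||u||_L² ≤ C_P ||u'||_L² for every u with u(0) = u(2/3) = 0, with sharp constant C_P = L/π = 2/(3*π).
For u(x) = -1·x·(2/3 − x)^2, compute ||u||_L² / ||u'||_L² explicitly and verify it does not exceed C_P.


||u||_L² / ||u'||_L² = sqrt(14)/21 < C_P = 2/(3*π).

u(x) = -1·x·(2/3 − x)^2, so u'(x) = (2 - 9*x)*(3*x - 2)/9.
u(x) = -1·x·(2/3 − x)^2 vanishes at x = 0 and x = 2/3, so u ∈ H^1_0(0, 2/3). Differentiate via the product rule and integrate the resulting polynomials term by term.
  ∫_0^2/3 u² dx = ∫_0^2/3 (x^6 - 8*x^5/3 + 8*x^4/3 - 32*x^3/27 + 16*x^2/81) dx. Term by term:
    ∫_0^2/3 x^6 dx = 128/15309;  ∫_0^2/3 -8*x^5/3 dx = -256/6561;  ∫_0^2/3 8*x^4/3 dx = 256/3645;
    ∫_0^2/3 -32*x^3/27 dx = -128/2187;  ∫_0^2/3 16*x^2/81 dx = 128/6561.
  Sum: 128/15309 − 256/6561 + 256/3645 − 128/2187 + 128/6561 = 128/229635.
  ∫_0^2/3 (u')² dx = ∫_0^2/3 (9*x^4 - 16*x^3 + 88*x^2/9 - 64*x/27 + 16/81) dx. Term by term:
    ∫_0^2/3 9*x^4 dx = 32/135;  ∫_0^2/3 -16*x^3 dx = -64/81;  ∫_0^2/3 88*x^2/9 dx = 704/729;
    ∫_0^2/3 -64*x/27 dx = -128/243;  ∫_0^2/3 16/81 dx = 32/243.
  Sum: 32/135 − 64/81 + 704/729 − 128/243 + 32/243 = 64/3645.
∫_0^2/3 u² dx = 128/229635, so ||u||_L² = 8*sqrt(70)/2835.
∫_0^2/3 (u')² dx = 64/3645, so ||u'||_L² = 8*sqrt(5)/135.
Ratio ||u||_L² / ||u'||_L² = sqrt(14)/21.
Sharp Poincaré constant on H^1_0(0, 2/3) is C_P = L/π = 2/(3*π), achieved by sin(3*π/2·x).
A polynomial bump cannot attain the sharp Poincaré constant (only the first sine eigenfunction does), so the ratio is strictly less than C_P, consistent with ||u||_L² ≤ C_P ||u'||_L².


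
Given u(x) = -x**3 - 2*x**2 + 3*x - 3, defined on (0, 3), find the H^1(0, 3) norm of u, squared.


||u||_{H^1}^2 = 107739/70

The H^1 norm (squared) on an interval (0, L) is
  ||u||_{H^1}^2 = ∫_0^L u(x)^2 dx + ∫_0^L u'(x)^2 dx.
Compute u'(x) = -3*x**2 - 4*x + 3.
Then u(x)^2 = x**6 + 4*x**5 - 2*x**4 - 6*x**3 + 21*x**2 - 18*x + 9 and u'(x)^2 = 9*x**4 + 24*x**3 - 2*x**2 - 24*x + 9.
Integrate each monomial from 0 to 3 using ∫_0^3 c·x^n dx = c·3^(n+1)/(n+1):
  ∫_0^3 u(x)^2 dx = ∫_0^3 (x^6 + 4*x^5 - 2*x^4 - 6*x^3 + 21*x^2 - 18*x + 9) dx. Term by term:
    ∫_0^3 x^6 dx = 2187/7;  ∫_0^3 4*x^5 dx = 486;  ∫_0^3 -2*x^4 dx = -486/5;
    ∫_0^3 -6*x^3 dx = -243/2;  ∫_0^3 21*x^2 dx = 189;  ∫_0^3 -18*x dx = -81;
    ∫_0^3 9 dx = 27.
  Sum: 2187/7 + 486 − 486/5 − 243/2 + 189 − 81 + 27 = 50031/70.
  ∫_0^3 u'(x)^2 dx = ∫_0^3 (9*x^4 + 24*x^3 - 2*x^2 - 24*x + 9) dx. Term by term:
    ∫_0^3 9*x^4 dx = 2187/5;  ∫_0^3 24*x^3 dx = 486;  ∫_0^3 -2*x^2 dx = -18;
    ∫_0^3 -24*x dx = -108;  ∫_0^3 9 dx = 27.
  Sum: 2187/5 + 486 − 18 − 108 + 27 = 4122/5.
Adding: ||u||_{H^1}^2 = 50031/70 + 4122/5 = 107739/70.


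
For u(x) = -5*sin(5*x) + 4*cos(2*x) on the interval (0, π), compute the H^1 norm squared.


||u||_{H^1(0,π)}^2 = -2000/21 + 365*π

u'(x) = -8*sin(2*x) - 25*cos(5*x).
Expand u² and (u')² and integrate term by term on (0, π), using: for integers n ≥ 1, ∫_0^π sin²(nx) dx = ∫_0^π cos²(nx) dx = π/2; for n ≠ n', ∫_0^π sin(nx)sin(n'x) dx = ∫_0^π cos(nx)cos(n'x) dx = 0; and by product-to-sum, ∫_0^π sin(nx)cos(n'x) dx = ½∫_0^π [sin((n+n')x) + sin((n−n')x)] dx, which is 0 when n+n' is even and 2n/(n²−n'²) when n+n' is odd (it need not vanish on (0, π)).
  u² squared terms: (-5)²·∫sin(5x)² dx = 25·π/2 = 25*π/2;  (4)²·∫cos(2x)² dx = 16·π/2 = 8*π.
  u² cross terms: 2·(-5)·(4)·∫sin(5x)·cos(2x) dx = -40·(10/21) = -400/21.
  So ∫_0^π u² dx = 25*π/2 + 8*π − 400/21 = -400/21 + 41*π/2.
  (u')² squared terms: (-25)²·∫cos(5x)² dx = 625·π/2 = 625*π/2;  (-8)²·∫sin(2x)² dx = 64·π/2 = 32*π.
  (u')² cross terms: 2·(-25)·(-8)·∫cos(5x)·sin(2x) dx = 400·(-4/21) = -1600/21.
  So ∫_0^π (u')² dx = 625*π/2 + 32*π − 1600/21 = -1600/21 + 689*π/2.
||u||_{H^1}^2 = (-400/21 + 41*π/2) + (-1600/21 + 689*π/2) = -2000/21 + 365*π.
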